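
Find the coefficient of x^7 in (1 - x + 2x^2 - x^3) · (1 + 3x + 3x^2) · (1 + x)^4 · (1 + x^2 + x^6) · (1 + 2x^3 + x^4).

161

(1 - x + 2x^2 - x^3) has coefficients 1,-1,2,-1 for degrees 0…3.
(1 + 3x + 3x^2) has coefficients 1,3,3,0,0,0,0,0 for degrees 0…7.
Multiplying by (1 + x)^4 gives running coefficients 1,7,21,34,31,15,3,0 for degrees 0…7.
Multiplying by (1 + x^2 + x^6) gives running coefficients 1,7,22,41,52,49,35,22 for degrees 0…7.
Finally multiplying by (1 + 2x^3 + x^4), the product of all factors after the first has coefficients 1,7,22,43,67,100,139,167 for degrees 0…7.
[x^7] = 1·167 − 1·139 + 2·100 − 1·67 = 161.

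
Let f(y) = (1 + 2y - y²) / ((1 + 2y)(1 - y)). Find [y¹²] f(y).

The denominator gives the recurrence a_n = −a_(n−1) + 2a_(n−2) for n ≥ 3; the numerator fixes a_0 = 1, a_1 = 1, a_2 = 0.
Iterating: 1, 1, 0, 2, -2, 6, -10, 22, -42, 86, -170, 342, -682, so a_12 = -682.

-682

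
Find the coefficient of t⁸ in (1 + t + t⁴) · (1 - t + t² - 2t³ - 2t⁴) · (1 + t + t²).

(1 + t + t⁴) has coefficients 1,1,0,0,1 for degrees 0…4.
(1 - t + t² - 2t³ - 2t⁴) has coefficients 1,-1,1,-2,-2,0,0,0,0 for degrees 0…8.
Finally multiplying by (1 + t + t²), the product of all factors after the first has coefficients 1,0,1,-2,-3,-4,-2,0,0 for degrees 0…8.
[t⁸] = 1·0 + 1·0 + 1·(-3) = -3.

-3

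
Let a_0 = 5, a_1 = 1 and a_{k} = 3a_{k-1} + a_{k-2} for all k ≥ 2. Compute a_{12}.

The ordinary generating function has denominator 1 - 3y - y^2.
Iterating the recurrence: a_0,…,a_{12} = 5, 1, 8, 25, 83, 274, 905, 2989, 9872, 32605, 107687, 355666, 1174685.

1174685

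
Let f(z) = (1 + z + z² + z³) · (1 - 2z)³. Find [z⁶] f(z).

-8

(1 + z + z² + z³) has coefficients 1,1,1,1 for degrees 0…3.
(1 - 2z)³ has coefficients 1,-6,12,-8,0,0,0 for degrees 0…6.
[z⁶] = 1·0 + 1·0 + 1·0 + 1·(-8) = -8.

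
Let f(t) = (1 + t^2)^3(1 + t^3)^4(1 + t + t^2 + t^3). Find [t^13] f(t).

(1 + t^2)^3 has coefficients 1,0,3,0,3,0,1 for degrees 0…6.
(1 + t^3)^4 has coefficients 1,0,0,4,0,0,6,0,0,4,0,0,1,0 for degrees 0…13.
Finally multiplying by (1 + t + t^2 + t^3), the product of all factors after the first has coefficients 1,1,1,5,4,4,10,6,6,10,4,4,5,1 for degrees 0…13.
[t^13] = 1·1 + 3·4 + 3·10 + 1·6 = 49.

49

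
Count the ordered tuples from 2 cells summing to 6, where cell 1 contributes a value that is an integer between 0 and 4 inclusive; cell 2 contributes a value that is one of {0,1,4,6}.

2

The generating function for the choices is (1 + x + x^2 + x^3 + x^4)·(1 + x + x^4 + x^6); the count is [x^6].
(1 + x + x^2 + x^3 + x^4) has coefficients 1,1,1,1,1 for degrees 0…4.
(1 + x + x^4 + x^6) has coefficients 1,1,0,0,1,0,1 for degrees 0…6.
[x^6] = 1·1 + 1·0 + 1·1 + 1·0 + 1·0 = 2.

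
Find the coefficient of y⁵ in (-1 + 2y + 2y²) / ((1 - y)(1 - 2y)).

The denominator gives the recurrence a_n = 3a_(n−1) − 2a_(n−2) for n ≥ 3; the numerator fixes a_0 = -1, a_1 = -1, a_2 = 1.
Iterating: -1, -1, 1, 5, 13, 29, so a_5 = 29.

29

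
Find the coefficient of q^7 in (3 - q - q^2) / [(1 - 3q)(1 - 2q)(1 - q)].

Partial fractions give a closed form: a_n = (23/2)·3^n + (-9)·2^n + (1/2)·1^n.
At n = 7: a_7 = 23999.

23999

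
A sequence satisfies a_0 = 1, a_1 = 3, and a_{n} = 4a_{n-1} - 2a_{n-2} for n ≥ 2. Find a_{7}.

4616

The ordinary generating function has denominator 1 - 4y + 2y^2.
Iterating the recurrence: a_0,…,a_{7} = 1, 3, 10, 34, 116, 396, 1352, 4616.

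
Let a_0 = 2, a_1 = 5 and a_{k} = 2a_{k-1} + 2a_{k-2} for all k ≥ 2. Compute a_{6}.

776

The ordinary generating function has denominator 1 - 2q - 2q^2.
Iterating the recurrence: a_0,…,a_{6} = 2, 5, 14, 38, 104, 284, 776.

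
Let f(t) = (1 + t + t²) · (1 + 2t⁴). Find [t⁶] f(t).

2

(1 + t + t²) has coefficients 1,1,1 for degrees 0…2.
(1 + 2t⁴) has coefficients 1,0,0,0,2,0,0 for degrees 0…6.
[t⁶] = 1·0 + 1·0 + 1·2 = 2.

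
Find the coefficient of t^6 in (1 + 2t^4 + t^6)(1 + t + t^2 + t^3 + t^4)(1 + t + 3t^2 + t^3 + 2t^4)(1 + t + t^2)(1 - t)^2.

(1 + 2t^4 + t^6) has coefficients 1,0,0,0,2,0,1 for degrees 0…6.
(1 + t + t^2 + t^3 + t^4) has coefficients 1,1,1,1,1,0,0 for degrees 0…6.
Multiplying by (1 + t + 3t^2 + t^3 + 2t^4) gives running coefficients 1,2,5,6,8,7,6 for degrees 0…6.
Multiplying by (1 + t + t^2) gives running coefficients 1,3,8,13,19,21,21 for degrees 0…6.
Finally multiplying by (1 - t)^2, the product of all factors after the first has coefficients 1,1,3,0,1,-4,-2 for degrees 0…6.
[t^6] = 1·(-2) + 2·3 + 1·1 = 5.

5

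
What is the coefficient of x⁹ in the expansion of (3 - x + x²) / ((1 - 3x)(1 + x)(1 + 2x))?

The denominator gives the recurrence a_n = 7a_(n−2) + 6a_(n−3) for n ≥ 3; the numerator fixes a_0 = 3, a_1 = -1, a_2 = 22.
Iterating: 3, -1, 22, 11, 148, 209, 1102, 2351, 8968, 23069, so a_9 = 23069.

23069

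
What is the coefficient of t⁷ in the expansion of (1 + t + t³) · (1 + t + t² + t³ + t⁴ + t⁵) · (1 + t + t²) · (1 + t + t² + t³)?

(1 + t + t³) has coefficients 1,1,0,1 for degrees 0…3.
(1 + t + t² + t³ + t⁴ + t⁵) has coefficients 1,1,1,1,1,1,0,0 for degrees 0…7.
Multiplying by (1 + t + t²) gives running coefficients 1,2,3,3,3,3,2,1 for degrees 0…7.
Finally multiplying by (1 + t + t² + t³), the product of all factors after the first has coefficients 1,3,6,9,11,12,11,9 for degrees 0…7.
[t⁷] = 1·9 + 1·11 + 1·11 = 31.

31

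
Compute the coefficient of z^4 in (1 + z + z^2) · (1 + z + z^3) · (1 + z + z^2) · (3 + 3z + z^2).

38

(1 + z + z^2) has coefficients 1,1,1 for degrees 0…2.
(1 + z + z^3) has coefficients 1,1,0,1,0 for degrees 0…4.
Multiplying by (1 + z + z^2) gives running coefficients 1,2,2,2,1 for degrees 0…4.
Finally multiplying by (3 + 3z + z^2), the product of all factors after the first has coefficients 3,9,13,14,11 for degrees 0…4.
[z^4] = 1·11 + 1·14 + 1·13 = 38.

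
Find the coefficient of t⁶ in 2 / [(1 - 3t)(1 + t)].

The denominator gives the recurrence a_n = 2a_(n−1) + 3a_(n−2) for n ≥ 2; the numerator fixes a_0 = 2, a_1 = 4.
Iterating: 2, 4, 14, 40, 122, 364, 1094, so a_6 = 1094.

1094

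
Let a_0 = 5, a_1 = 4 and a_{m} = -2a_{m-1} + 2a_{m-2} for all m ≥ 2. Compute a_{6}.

-40

The ordinary generating function has denominator 1 + 2x - 2x^2.
Iterating the recurrence: a_0,…,a_{6} = 5, 4, 2, 4, -4, 16, -40.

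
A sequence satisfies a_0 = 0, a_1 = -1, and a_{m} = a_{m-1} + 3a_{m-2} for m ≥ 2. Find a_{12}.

-6160

The ordinary generating function has denominator 1 - y - 3y^2.
Iterating the recurrence: a_0,…,a_{12} = 0, -1, -1, -4, -7, -19, -40, -97, -217, -508, -1159, -2683, -6160.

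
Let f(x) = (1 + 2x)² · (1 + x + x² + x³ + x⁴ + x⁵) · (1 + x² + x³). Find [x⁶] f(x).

26

(1 + 2x)² has coefficients 1,4,4 for degrees 0…2.
(1 + x + x² + x³ + x⁴ + x⁵) has coefficients 1,1,1,1,1,1,0 for degrees 0…6.
Finally multiplying by (1 + x² + x³), the product of all factors after the first has coefficients 1,1,2,3,3,3,2 for degrees 0…6.
[x⁶] = 1·2 + 4·3 + 4·3 = 26.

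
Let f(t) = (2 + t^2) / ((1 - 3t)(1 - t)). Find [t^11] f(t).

560964

The denominator gives the recurrence a_n = 4a_(n−1) − 3a_(n−2) for n ≥ 3; the numerator fixes a_0 = 2, a_1 = 8, a_2 = 27.
Iterating: 2, 8, 27, 84, 255, 768, 2307, 6924, 20775, 62328, 186987, 560964, so a_11 = 560964.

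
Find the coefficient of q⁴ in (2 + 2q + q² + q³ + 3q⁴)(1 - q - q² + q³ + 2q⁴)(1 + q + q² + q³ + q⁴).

(2 + 2q + q² + q³ + 3q⁴) has coefficients 2,2,1,1,3 for degrees 0…4.
(1 - q - q² + q³ + 2q⁴) has coefficients 1,-1,-1,1,2 for degrees 0…4.
Finally multiplying by (1 + q + q² + q³ + q⁴), the product of all factors after the first has coefficients 1,0,-1,0,2 for degrees 0…4.
[q⁴] = 2·2 + 2·0 + 1·(-1) + 1·0 + 3·1 = 6.

6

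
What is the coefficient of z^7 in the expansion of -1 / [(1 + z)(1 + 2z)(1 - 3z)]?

The denominator gives the recurrence a_n = 7a_(n−2) + 6a_(n−3) for n ≥ 3; the numerator fixes a_0 = -1, a_1 = 0, a_2 = -7.
Iterating: -1, 0, -7, -6, -49, -84, -379, -882, so a_7 = -882.

-882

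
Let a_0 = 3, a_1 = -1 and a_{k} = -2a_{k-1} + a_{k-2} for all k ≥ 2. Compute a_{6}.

The ordinary generating function has denominator 1 + 2x - x^2.
Iterating the recurrence: a_0,…,a_{6} = 3, -1, 5, -11, 27, -65, 157.

157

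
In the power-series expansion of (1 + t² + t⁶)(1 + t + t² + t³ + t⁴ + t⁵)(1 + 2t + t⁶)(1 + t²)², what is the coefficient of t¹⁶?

7

(1 + t² + t⁶) has coefficients 1,0,1,0,0,0,1 for degrees 0…6.
(1 + t + t² + t³ + t⁴ + t⁵) has coefficients 1,1,1,1,1,1,0,0,0,0,0,0,0,0,0,0,0 for degrees 0…16.
Multiplying by (1 + 2t + t⁶) gives running coefficients 1,3,3,3,3,3,3,1,1,1,1,1,0,0,0,0,0 for degrees 0…16.
Finally multiplying by (1 + t²)², the product of all factors after the first has coefficients 1,3,5,9,10,12,12,10,10,6,6,4,3,3,1,1,0 for degrees 0…16.
[t¹⁶] = 1·0 + 1·1 + 1·6 = 7.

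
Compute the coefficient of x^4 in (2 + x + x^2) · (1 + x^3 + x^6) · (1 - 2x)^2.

(2 + x + x^2) has coefficients 2,1,1 for degrees 0…2.
(1 + x^3 + x^6) has coefficients 1,0,0,1,0 for degrees 0…4.
Finally multiplying by (1 - 2x)^2, the product of all factors after the first has coefficients 1,-4,4,1,-4 for degrees 0…4.
[x^4] = 2·(-4) + 1·1 + 1·4 = -3.

-3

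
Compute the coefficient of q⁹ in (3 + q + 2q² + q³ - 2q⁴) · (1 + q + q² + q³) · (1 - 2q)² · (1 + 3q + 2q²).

16

(3 + q + 2q² + q³ - 2q⁴) has coefficients 3,1,2,1,-2 for degrees 0…4.
(1 + q + q² + q³) has coefficients 1,1,1,1,0,0,0,0,0,0 for degrees 0…9.
Multiplying by (1 - 2q)² gives running coefficients 1,-3,1,1,0,4,0,0,0,0 for degrees 0…9.
Finally multiplying by (1 + 3q + 2q²), the product of all factors after the first has coefficients 1,0,-6,-2,5,6,12,8,0,0 for degrees 0…9.
[q⁹] = 3·0 + 1·0 + 2·8 + 1·12 − 2·6 = 16.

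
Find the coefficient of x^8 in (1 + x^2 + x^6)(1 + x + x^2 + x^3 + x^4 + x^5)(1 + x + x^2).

(1 + x^2 + x^6) has coefficients 1,0,1,0,0,0,1 for degrees 0…6.
(1 + x + x^2 + x^3 + x^4 + x^5) has coefficients 1,1,1,1,1,1,0,0,0 for degrees 0…8.
Finally multiplying by (1 + x + x^2), the product of all factors after the first has coefficients 1,2,3,3,3,3,2,1,0 for degrees 0…8.
[x^8] = 1·0 + 1·2 + 1·3 = 5.

5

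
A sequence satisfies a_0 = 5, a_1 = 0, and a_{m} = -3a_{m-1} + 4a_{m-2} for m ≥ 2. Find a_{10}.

The ordinary generating function has denominator 1 + 3t - 4t^2.
Iterating the recurrence: a_0,…,a_{10} = 5, 0, 20, -60, 260, -1020, 4100, -16380, 65540, -262140, 1048580.

1048580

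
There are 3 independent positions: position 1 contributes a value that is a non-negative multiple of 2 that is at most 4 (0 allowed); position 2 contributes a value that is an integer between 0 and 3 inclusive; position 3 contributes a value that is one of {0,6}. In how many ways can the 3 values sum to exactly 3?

2

The generating function for the choices is (1 + y^2 + y^4)·(1 + y + y^2 + y^3)·(1 + y^6); the count is [y^3].
(1 + y^2 + y^4) has coefficients 1,0,1,0 for degrees 0…3.
(1 + y + y^2 + y^3) has coefficients 1,1,1,1 for degrees 0…3.
Finally multiplying by (1 + y^6), the product of all factors after the first has coefficients 1,1,1,1 for degrees 0…3.
[y^3] = 1·1 + 1·1 = 2.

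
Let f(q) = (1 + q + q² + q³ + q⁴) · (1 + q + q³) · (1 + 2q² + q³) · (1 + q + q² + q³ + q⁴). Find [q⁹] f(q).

(1 + q + q² + q³ + q⁴) has coefficients 1,1,1,1,1 for degrees 0…4.
(1 + q + q³) has coefficients 1,1,0,1,0,0,0,0,0,0 for degrees 0…9.
Multiplying by (1 + 2q² + q³) gives running coefficients 1,1,2,4,1,2,1,0,0,0 for degrees 0…9.
Finally multiplying by (1 + q + q² + q³ + q⁴), the product of all factors after the first has coefficients 1,2,4,8,9,10,10,8,4,3 for degrees 0…9.
[q⁹] = 1·3 + 1·4 + 1·8 + 1·10 + 1·10 = 35.

35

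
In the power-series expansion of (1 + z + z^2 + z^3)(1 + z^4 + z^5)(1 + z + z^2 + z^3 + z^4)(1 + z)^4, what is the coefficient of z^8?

(1 + z + z^2 + z^3) has coefficients 1,1,1,1 for degrees 0…3.
(1 + z^4 + z^5) has coefficients 1,0,0,0,1,1,0,0,0 for degrees 0…8.
Multiplying by (1 + z + z^2 + z^3 + z^4) gives running coefficients 1,1,1,1,2,2,2,2,2 for degrees 0…8.
Finally multiplying by (1 + z)^4, the product of all factors after the first has coefficients 1,5,11,15,17,21,27,31,32 for degrees 0…8.
[z^8] = 1·32 + 1·31 + 1·27 + 1·21 = 111.

111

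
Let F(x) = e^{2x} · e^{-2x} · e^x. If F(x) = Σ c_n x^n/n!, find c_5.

The EGF product rule gives c_5 = Σ_{k_1+k_2+k_3=5} C(5; k_1,k_2,k_3) · ∏ g_i(k_i), where e^{2x} gives (2)^k; e^{-2x} gives (-2)^k; e^x gives (1)^k.
g_1(k) for k = 0…5: 1, 2, 4, 8, 16, 32.
g_2(k) for k = 0…5: 1, -2, 4, -8, 16, -32.
g_3(k) for k = 0…5: 1, 1, 1, 1, 1, 1.
First combine the last two factors: h(k) = Σ_j C(k,j)·g_2(j)·g_3(k−j) for k = 0…5: 1, -1, 1, -1, 1, -1.
c_5 = Σ_k C(5,k)·g_1(k)·h(5−k) = 1·1·(-1) + 5·2·1 + 10·4·(-1) + 10·8·1 + 5·16·(-1) + 1·32·1 = −1 + 10 − 40 + 80 − 80 + 32 = 1.

1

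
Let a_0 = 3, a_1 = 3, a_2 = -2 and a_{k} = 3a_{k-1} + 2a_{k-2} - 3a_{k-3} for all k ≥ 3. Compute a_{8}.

-4975

The ordinary generating function has denominator 1 - 3t - 2t^2 + 3t^3.
Iterating the recurrence: a_0,…,a_{8} = 3, 3, -2, -9, -40, -132, -449, -1491, -4975.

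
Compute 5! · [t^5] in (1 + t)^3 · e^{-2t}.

-32

The EGF product rule gives c_5 = Σ_{k_1+k_2=5} C(5; k_1,k_2) · ∏ g_i(k_i), where (1+t)^3 gives the falling factorial (3)_k; e^{-2t} gives (-2)^k.
g_1(k) for k = 0…5: 1, 3, 6, 6, 0, 0.
g_2(k) for k = 0…5: 1, -2, 4, -8, 16, -32.
c_5 = Σ_k C(5,k)·g_1(k)·g_2(5−k) = 1·1·(-32) + 5·3·16 + 10·6·(-8) + 10·6·4 = −32 + 240 − 480 + 240 = -32.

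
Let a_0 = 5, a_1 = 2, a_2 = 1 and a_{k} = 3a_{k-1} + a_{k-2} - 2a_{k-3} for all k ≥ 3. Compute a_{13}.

-546502

The ordinary generating function has denominator 1 - 3y - y^2 + 2y^3.
Iterating the recurrence: a_0,…,a_{13} = 5, 2, 1, -5, -18, -61, -191, -598, -1863, -5805, -18082, -56325, -175447, -546502.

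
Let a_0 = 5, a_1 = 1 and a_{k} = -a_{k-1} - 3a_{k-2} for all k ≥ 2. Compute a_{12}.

-3955

The ordinary generating function has denominator 1 + t + 3t^2.
Iterating the recurrence: a_0,…,a_{12} = 5, 1, -16, 13, 35, -74, -31, 253, -160, -599, 1079, 718, -3955.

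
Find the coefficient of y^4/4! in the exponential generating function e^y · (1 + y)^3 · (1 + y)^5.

3393

The EGF product rule gives c_4 = Σ_{k_1+k_2+k_3=4} C(4; k_1,k_2,k_3) · ∏ g_i(k_i), where e^y gives (1)^k; (1+y)^3 gives the falling factorial (3)_k; (1+y)^5 gives the falling factorial (5)_k.
g_1(k) for k = 0…4: 1, 1, 1, 1, 1.
g_2(k) for k = 0…4: 1, 3, 6, 6, 0.
g_3(k) for k = 0…4: 1, 5, 20, 60, 120.
First combine the last two factors: h(k) = Σ_j C(k,j)·g_2(j)·g_3(k−j) for k = 0…4: 1, 8, 56, 336, 1680.
c_4 = Σ_k C(4,k)·g_1(k)·h(4−k) = 1·1·1680 + 4·1·336 + 6·1·56 + 4·1·8 + 1·1·1 = 1680 + 1344 + 336 + 32 + 1 = 3393.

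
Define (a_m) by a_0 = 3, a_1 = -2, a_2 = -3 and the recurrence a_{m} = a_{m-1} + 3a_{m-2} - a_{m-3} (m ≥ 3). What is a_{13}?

-23544

The ordinary generating function has denominator 1 - t - 3t^2 + t^3.
Iterating the recurrence: a_0,…,a_{13} = 3, -2, -3, -12, -19, -52, -97, -234, -473, -1078, -2263, -5024, -10735, -23544.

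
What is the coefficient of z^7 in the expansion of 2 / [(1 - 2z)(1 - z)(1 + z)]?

340

The denominator gives the recurrence a_n = 2a_(n−1) + a_(n−2) − 2a_(n−3) for n ≥ 3; the numerator fixes a_0 = 2, a_1 = 4, a_2 = 10.
Iterating: 2, 4, 10, 20, 42, 84, 170, 340, so a_7 = 340.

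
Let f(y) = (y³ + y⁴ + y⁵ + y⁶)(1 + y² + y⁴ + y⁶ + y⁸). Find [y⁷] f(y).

2

(y³ + y⁴ + y⁵ + y⁶) has coefficients 0,0,0,1,1,1,1 for degrees 0…6.
(1 + y² + y⁴ + y⁶ + y⁸) has coefficients 1,0,1,0,1,0,1,0 for degrees 0…7.
[y⁷] = 1·1 + 1·0 + 1·1 + 1·0 = 2.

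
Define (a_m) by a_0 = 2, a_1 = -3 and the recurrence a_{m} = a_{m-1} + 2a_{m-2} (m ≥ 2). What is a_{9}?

-173

The ordinary generating function has denominator 1 - t - 2t^2.
Iterating the recurrence: a_0,…,a_{9} = 2, -3, 1, -5, -3, -13, -19, -45, -83, -173.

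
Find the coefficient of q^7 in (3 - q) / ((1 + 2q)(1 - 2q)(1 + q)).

-340

Partial fractions give a closed form: a_n = (7/2)·(-2)^n + (5/6)·2^n + (-4/3)·(-1)^n.
At n = 7: a_7 = -340.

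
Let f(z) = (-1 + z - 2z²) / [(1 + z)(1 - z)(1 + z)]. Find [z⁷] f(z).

14

The denominator gives the recurrence a_n = −a_(n−1) + a_(n−2) + a_(n−3) for n ≥ 3; the numerator fixes a_0 = -1, a_1 = 2, a_2 = -5.
Iterating: -1, 2, -5, 6, -9, 10, -13, 14, so a_7 = 14.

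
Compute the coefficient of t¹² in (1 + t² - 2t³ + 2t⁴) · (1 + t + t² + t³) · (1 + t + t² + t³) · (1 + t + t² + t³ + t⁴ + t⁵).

(1 + t² - 2t³ + 2t⁴) has coefficients 1,0,1,-2,2 for degrees 0…4.
(1 + t + t² + t³) has coefficients 1,1,1,1,0,0,0,0,0,0,0,0,0 for degrees 0…12.
Multiplying by (1 + t + t² + t³) gives running coefficients 1,2,3,4,3,2,1,0,0,0,0,0,0 for degrees 0…12.
Finally multiplying by (1 + t + t² + t³ + t⁴ + t⁵), the product of all factors after the first has coefficients 1,3,6,10,13,15,15,13,10,6,3,1,0 for degrees 0…12.
[t¹²] = 1·0 + 1·3 − 2·6 + 2·10 = 11.

11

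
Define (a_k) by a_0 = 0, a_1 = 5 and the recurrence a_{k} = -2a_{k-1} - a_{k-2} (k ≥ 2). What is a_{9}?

The ordinary generating function has denominator 1 + 2z + z^2.
Iterating the recurrence: a_0,…,a_{9} = 0, 5, -10, 15, -20, 25, -30, 35, -40, 45.

45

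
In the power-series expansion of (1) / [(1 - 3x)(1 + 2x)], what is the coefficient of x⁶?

463

The denominator gives the recurrence a_n = a_(n−1) + 6a_(n−2) for n ≥ 2; the numerator fixes a_0 = 1, a_1 = 1.
Iterating: 1, 1, 7, 13, 55, 133, 463, so a_6 = 463.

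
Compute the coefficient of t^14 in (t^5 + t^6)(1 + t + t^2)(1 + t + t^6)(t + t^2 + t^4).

4

(t^5 + t^6) has coefficients 0,0,0,0,0,1,1 for degrees 0…6.
(1 + t + t^2) has coefficients 1,1,1,0,0,0,0,0,0,0,0,0,0,0,0 for degrees 0…14.
Multiplying by (1 + t + t^6) gives running coefficients 1,2,2,1,0,0,1,1,1,0,0,0,0,0,0 for degrees 0…14.
Finally multiplying by (t + t^2 + t^4), the product of all factors after the first has coefficients 0,1,3,4,4,3,2,2,2,2,2,1,1,0,0 for degrees 0…14.
[t^14] = 1·2 + 1·2 = 4.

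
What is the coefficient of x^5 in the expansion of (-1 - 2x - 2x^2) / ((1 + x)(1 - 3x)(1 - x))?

Partial fractions give a closed form: a_n = (-1/8)·(-1)^n + (-17/8)·3^n + (5/4)·1^n.
At n = 5: a_5 = -515.

-515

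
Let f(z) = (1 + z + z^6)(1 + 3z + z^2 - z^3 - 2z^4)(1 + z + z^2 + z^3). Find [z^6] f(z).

(1 + z + z^6) has coefficients 1,1,0,0,0,0,1 for degrees 0…6.
(1 + 3z + z^2 - z^3 - 2z^4) has coefficients 1,3,1,-1,-2,0,0 for degrees 0…6.
Finally multiplying by (1 + z + z^2 + z^3), the product of all factors after the first has coefficients 1,4,5,4,1,-2,-3 for degrees 0…6.
[z^6] = 1·(-3) + 1·(-2) + 1·1 = -4.

-4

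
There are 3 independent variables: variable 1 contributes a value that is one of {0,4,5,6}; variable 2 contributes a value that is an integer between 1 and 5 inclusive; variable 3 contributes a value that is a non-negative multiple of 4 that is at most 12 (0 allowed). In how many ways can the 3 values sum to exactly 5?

3

The generating function for the choices is (1 + x^4 + x^5 + x^6)·(x + x^2 + x^3 + x^4 + x^5)·(1 + x^4 + x^8 + x^12); the count is [x^5].
(1 + x^4 + x^5 + x^6) has coefficients 1,0,0,0,1,1 for degrees 0…5.
(x + x^2 + x^3 + x^4 + x^5) has coefficients 0,1,1,1,1,1 for degrees 0…5.
Finally multiplying by (1 + x^4 + x^8 + x^12), the product of all factors after the first has coefficients 0,1,1,1,1,2 for degrees 0…5.
[x^5] = 1·2 + 1·1 + 1·0 = 3.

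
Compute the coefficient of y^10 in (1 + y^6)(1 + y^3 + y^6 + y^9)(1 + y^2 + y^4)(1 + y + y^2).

6

(1 + y^6) has coefficients 1,0,0,0,0,0,1 for degrees 0…6.
(1 + y^3 + y^6 + y^9) has coefficients 1,0,0,1,0,0,1,0,0,1,0 for degrees 0…10.
Multiplying by (1 + y^2 + y^4) gives running coefficients 1,0,1,1,1,1,1,1,1,1,1 for degrees 0…10.
Finally multiplying by (1 + y + y^2), the product of all factors after the first has coefficients 1,1,2,2,3,3,3,3,3,3,3 for degrees 0…10.
[y^10] = 1·3 + 1·3 = 6.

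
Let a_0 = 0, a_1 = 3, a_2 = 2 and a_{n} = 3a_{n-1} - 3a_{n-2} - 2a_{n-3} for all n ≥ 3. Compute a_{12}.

4335

The ordinary generating function has denominator 1 - 3z + 3z^2 + 2z^3.
Iterating the recurrence: a_0,…,a_{12} = 0, 3, 2, -3, -21, -58, -105, -99, 134, 909, 2523, 4574, 4335.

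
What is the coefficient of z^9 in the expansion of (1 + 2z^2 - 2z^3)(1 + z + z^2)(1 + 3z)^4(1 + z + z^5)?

(1 + 2z^2 - 2z^3) has coefficients 1,0,2,-2 for degrees 0…3.
(1 + z + z^2) has coefficients 1,1,1,0,0,0,0,0,0,0 for degrees 0…9.
Multiplying by (1 + 3z)^4 gives running coefficients 1,13,67,174,243,189,81,0,0,0 for degrees 0…9.
Finally multiplying by (1 + z + z^5), the product of all factors after the first has coefficients 1,14,80,241,417,433,283,148,174,243 for degrees 0…9.
[z^9] = 1·243 + 2·148 − 2·283 = -27.

-27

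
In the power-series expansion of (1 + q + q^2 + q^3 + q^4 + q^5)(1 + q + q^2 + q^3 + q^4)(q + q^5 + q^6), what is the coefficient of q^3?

(1 + q + q^2 + q^3 + q^4 + q^5) has coefficients 1,1,1,1 for degrees 0…3.
(1 + q + q^2 + q^3 + q^4) has coefficients 1,1,1,1 for degrees 0…3.
Finally multiplying by (q + q^5 + q^6), the product of all factors after the first has coefficients 0,1,1,1 for degrees 0…3.
[q^3] = 1·1 + 1·1 + 1·1 + 1·0 = 3.

3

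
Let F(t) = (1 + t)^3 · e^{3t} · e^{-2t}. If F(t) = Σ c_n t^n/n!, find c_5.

The EGF product rule gives c_5 = Σ_{k_1+k_2+k_3=5} C(5; k_1,k_2,k_3) · ∏ g_i(k_i), where (1+t)^3 gives the falling factorial (3)_k; e^{3t} gives (3)^k; e^{-2t} gives (-2)^k.
g_1(k) for k = 0…5: 1, 3, 6, 6, 0, 0.
g_2(k) for k = 0…5: 1, 3, 9, 27, 81, 243.
g_3(k) for k = 0…5: 1, -2, 4, -8, 16, -32.
First combine the last two factors: h(k) = Σ_j C(k,j)·g_2(j)·g_3(k−j) for k = 0…5: 1, 1, 1, 1, 1, 1.
c_5 = Σ_k C(5,k)·g_1(k)·h(5−k) = 1·1·1 + 5·3·1 + 10·6·1 + 10·6·1 = 1 + 15 + 60 + 60 = 136.

136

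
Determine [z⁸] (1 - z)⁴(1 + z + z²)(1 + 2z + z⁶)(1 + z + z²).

(1 - z)⁴ has coefficients 1,-4,6,-4,1 for degrees 0…4.
(1 + z + z²) has coefficients 1,1,1,0,0,0,0,0,0 for degrees 0…8.
Multiplying by (1 + 2z + z⁶) gives running coefficients 1,3,3,2,0,0,1,1,1 for degrees 0…8.
Finally multiplying by (1 + z + z²), the product of all factors after the first has coefficients 1,4,7,8,5,2,1,2,3 for degrees 0…8.
[z⁸] = 1·3 − 4·2 + 6·1 − 4·2 + 1·5 = -2.

-2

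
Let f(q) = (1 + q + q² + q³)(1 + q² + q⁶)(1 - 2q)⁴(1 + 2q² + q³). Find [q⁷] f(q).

(1 + q + q² + q³) has coefficients 1,1,1,1 for degrees 0…3.
(1 + q² + q⁶) has coefficients 1,0,1,0,0,0,1,0 for degrees 0…7.
Multiplying by (1 - 2q)⁴ gives running coefficients 1,-8,25,-40,40,-32,17,-8 for degrees 0…7.
Finally multiplying by (1 + 2q² + q³), the product of all factors after the first has coefficients 1,-8,27,-55,82,-87,57,-32 for degrees 0…7.
[q⁷] = 1·(-32) + 1·57 + 1·(-87) + 1·82 = 20.

20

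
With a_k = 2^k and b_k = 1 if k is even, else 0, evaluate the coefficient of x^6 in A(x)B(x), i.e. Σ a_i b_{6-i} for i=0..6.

85

Write out a_i and b_{6-i} for i = 0,…,6 and sum the products.
Σ = 1·1 + 2·0 + 4·1 + 8·0 + 16·1 + 32·0 + 64·1 = 85.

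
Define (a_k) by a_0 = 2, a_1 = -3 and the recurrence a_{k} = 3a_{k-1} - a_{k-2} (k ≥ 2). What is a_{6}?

-542

The ordinary generating function has denominator 1 - 3x + x^2.
Iterating the recurrence: a_0,…,a_{6} = 2, -3, -11, -30, -79, -207, -542.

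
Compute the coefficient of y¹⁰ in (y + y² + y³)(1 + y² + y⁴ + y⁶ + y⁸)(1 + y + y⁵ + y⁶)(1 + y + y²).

(y + y² + y³) has coefficients 0,1,1,1 for degrees 0…3.
(1 + y² + y⁴ + y⁶ + y⁸) has coefficients 1,0,1,0,1,0,1,0,1,0,0 for degrees 0…10.
Multiplying by (1 + y + y⁵ + y⁶) gives running coefficients 1,1,1,1,1,2,2,2,2,2,1 for degrees 0…10.
Finally multiplying by (1 + y + y²), the product of all factors after the first has coefficients 1,2,3,3,3,4,5,6,6,6,5 for degrees 0…10.
[y¹⁰] = 1·6 + 1·6 + 1·6 = 18.

18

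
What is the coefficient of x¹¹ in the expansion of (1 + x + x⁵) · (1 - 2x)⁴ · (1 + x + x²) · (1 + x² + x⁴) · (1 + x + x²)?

(1 + x + x⁵) has coefficients 1,1,0,0,0,1 for degrees 0…5.
(1 - 2x)⁴ has coefficients 1,-8,24,-32,16,0,0,0,0,0,0,0 for degrees 0…11.
Multiplying by (1 + x + x²) gives running coefficients 1,-7,17,-16,8,-16,16,0,0,0,0,0 for degrees 0…11.
Multiplying by (1 + x² + x⁴) gives running coefficients 1,-7,18,-23,26,-39,41,-32,24,-16,16,0 for degrees 0…11.
Finally multiplying by (1 + x + x²), the product of all factors after the first has coefficients 1,-6,12,-12,21,-36,28,-30,33,-24,24,0 for degrees 0…11.
[x¹¹] = 1·0 + 1·24 + 1·28 = 52.

52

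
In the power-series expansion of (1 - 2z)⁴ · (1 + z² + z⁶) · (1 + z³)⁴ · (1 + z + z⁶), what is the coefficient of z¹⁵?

-323

(1 - 2z)⁴ has coefficients 1,-8,24,-32,16 for degrees 0…4.
(1 + z² + z⁶) has coefficients 1,0,1,0,0,0,1,0,0,0,0,0,0,0,0,0 for degrees 0…15.
Multiplying by (1 + z³)⁴ gives running coefficients 1,0,1,4,0,4,7,0,6,8,0,4,7,0,1,4 for degrees 0…15.
Finally multiplying by (1 + z + z⁶), the product of all factors after the first has coefficients 1,1,1,5,4,4,12,7,7,18,8,8,18,7,7,13 for degrees 0…15.
[z¹⁵] = 1·13 − 8·7 + 24·7 − 32·18 + 16·8 = -323.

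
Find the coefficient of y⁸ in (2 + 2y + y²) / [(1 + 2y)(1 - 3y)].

11063

The denominator gives the recurrence a_n = a_(n−1) + 6a_(n−2) for n ≥ 3; the numerator fixes a_0 = 2, a_1 = 4, a_2 = 17.
Iterating: 2, 4, 17, 41, 143, 389, 1247, 3581, 11063, so a_8 = 11063.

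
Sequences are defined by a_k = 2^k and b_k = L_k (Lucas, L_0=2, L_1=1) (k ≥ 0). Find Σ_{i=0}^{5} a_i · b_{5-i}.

Write out a_i and b_{5-i} for i = 0,…,5 and sum the products.
Σ = 1·11 + 2·7 + 4·4 + 8·3 + 16·1 + 32·2 = 145.

145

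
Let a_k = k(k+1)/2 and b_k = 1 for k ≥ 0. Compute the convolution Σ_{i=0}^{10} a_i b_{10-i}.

This is [x^10] in the product of the two ordinary generating functions.
Σ = 0·1 + 1·1 + 3·1 + 6·1 + 10·1 + 15·1 + 21·1 + 28·1 + 36·1 + 45·1 + 55·1 = 220.

220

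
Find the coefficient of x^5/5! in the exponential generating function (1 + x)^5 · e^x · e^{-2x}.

The EGF product rule gives c_5 = Σ_{k_1+k_2+k_3=5} C(5; k_1,k_2,k_3) · ∏ g_i(k_i), where (1+x)^5 gives the falling factorial (5)_k; e^x gives (1)^k; e^{-2x} gives (-2)^k.
g_1(k) for k = 0…5: 1, 5, 20, 60, 120, 120.
g_2(k) for k = 0…5: 1, 1, 1, 1, 1, 1.
g_3(k) for k = 0…5: 1, -2, 4, -8, 16, -32.
First combine the last two factors: h(k) = Σ_j C(k,j)·g_2(j)·g_3(k−j) for k = 0…5: 1, -1, 1, -1, 1, -1.
c_5 = Σ_k C(5,k)·g_1(k)·h(5−k) = 1·1·(-1) + 5·5·1 + 10·20·(-1) + 10·60·1 + 5·120·(-1) + 1·120·1 = −1 + 25 − 200 + 600 − 600 + 120 = -56.

-56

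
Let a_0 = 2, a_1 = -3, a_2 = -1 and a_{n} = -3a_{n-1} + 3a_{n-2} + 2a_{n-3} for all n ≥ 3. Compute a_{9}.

The ordinary generating function has denominator 1 + 3t - 3t^2 - 2t^3.
Iterating the recurrence: a_0,…,a_{9} = 2, -3, -1, -2, -3, 1, -16, 45, -181, 646.

646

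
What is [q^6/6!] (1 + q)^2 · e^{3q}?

The EGF product rule gives c_6 = Σ_{k_1+k_2=6} C(6; k_1,k_2) · ∏ g_i(k_i), where (1+q)^2 gives the falling factorial (2)_k; e^{3q} gives (3)^k.
g_1(k) for k = 0…6: 1, 2, 2, 0, 0, 0, 0.
g_2(k) for k = 0…6: 1, 3, 9, 27, 81, 243, 729.
c_6 = Σ_k C(6,k)·g_1(k)·g_2(6−k) = 1·1·729 + 6·2·243 + 15·2·81 = 729 + 2916 + 2430 = 6075.

6075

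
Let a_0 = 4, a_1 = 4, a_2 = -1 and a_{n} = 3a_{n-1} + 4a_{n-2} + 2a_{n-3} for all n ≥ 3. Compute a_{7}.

The ordinary generating function has denominator 1 - 3q - 4q^2 - 2q^3.
Iterating the recurrence: a_0,…,a_{7} = 4, 4, -1, 21, 67, 283, 1159, 4743.

4743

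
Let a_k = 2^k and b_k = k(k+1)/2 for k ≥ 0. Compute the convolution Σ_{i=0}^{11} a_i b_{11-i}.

8100

This is [x^11] in the product of the two ordinary generating functions.
Σ = 1·66 + 2·55 + 4·45 + 8·36 + 16·28 + 32·21 + 64·15 + 128·10 + 256·6 + 512·3 + 1024·1 + 2048·0 = 8100.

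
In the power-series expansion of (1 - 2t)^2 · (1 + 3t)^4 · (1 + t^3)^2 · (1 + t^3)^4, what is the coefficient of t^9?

(1 - 2t)^2 has coefficients 1,-4,4 for degrees 0…2.
(1 + 3t)^4 has coefficients 1,12,54,108,81,0,0,0,0,0 for degrees 0…9.
Multiplying by (1 + t^3)^2 gives running coefficients 1,12,54,110,105,108,217,174,54,108 for degrees 0…9.
Finally multiplying by (1 + t^3)^4, the product of all factors after the first has coefficients 1,12,54,114,153,324,663,666,810,1640 for degrees 0…9.
[t^9] = 1·1640 − 4·810 + 4·666 = 1064.

1064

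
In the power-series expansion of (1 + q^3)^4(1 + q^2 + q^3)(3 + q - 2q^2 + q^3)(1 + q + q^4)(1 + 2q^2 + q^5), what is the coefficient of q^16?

19

(1 + q^3)^4 has coefficients 1,0,0,4,0,0,6,0,0,4,0,0,1 for degrees 0…12.
(1 + q^2 + q^3) has coefficients 1,0,1,1,0,0,0,0,0,0,0,0,0,0,0,0,0 for degrees 0…16.
Multiplying by (3 + q - 2q^2 + q^3) gives running coefficients 3,1,1,5,-1,-1,1,0,0,0,0,0,0,0,0,0,0 for degrees 0…16.
Multiplying by (1 + q + q^4) gives running coefficients 3,4,2,6,7,-1,1,6,-1,-1,1,0,0,0,0,0,0 for degrees 0…16.
Finally multiplying by (1 + 2q^2 + q^5), the product of all factors after the first has coefficients 3,4,8,14,11,14,19,6,7,18,-2,-1,8,-1,-1,1,0 for degrees 0…16.
[q^16] = 1·0 + 4·(-1) + 6·(-2) + 4·6 + 1·11 = 19.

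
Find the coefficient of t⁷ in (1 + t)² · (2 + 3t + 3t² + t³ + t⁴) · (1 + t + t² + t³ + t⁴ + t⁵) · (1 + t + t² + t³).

144

(1 + t)² has coefficients 1,2,1 for degrees 0…2.
(2 + 3t + 3t² + t³ + t⁴) has coefficients 2,3,3,1,1,0,0,0 for degrees 0…7.
Multiplying by (1 + t + t² + t³ + t⁴ + t⁵) gives running coefficients 2,5,8,9,10,10,8,5 for degrees 0…7.
Finally multiplying by (1 + t + t² + t³), the product of all factors after the first has coefficients 2,7,15,24,32,37,37,33 for degrees 0…7.
[t⁷] = 1·33 + 2·37 + 1·37 = 144.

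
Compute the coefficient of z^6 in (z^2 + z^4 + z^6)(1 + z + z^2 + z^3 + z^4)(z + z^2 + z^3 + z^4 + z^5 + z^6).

6

(z^2 + z^4 + z^6) has coefficients 0,0,1,0,1,0,1 for degrees 0…6.
(1 + z + z^2 + z^3 + z^4) has coefficients 1,1,1,1,1,0,0 for degrees 0…6.
Finally multiplying by (z + z^2 + z^3 + z^4 + z^5 + z^6), the product of all factors after the first has coefficients 0,1,2,3,4,5,5 for degrees 0…6.
[z^6] = 1·4 + 1·2 + 1·0 = 6.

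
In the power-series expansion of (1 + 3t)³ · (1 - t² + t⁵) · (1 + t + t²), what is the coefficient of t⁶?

(1 + 3t)³ has coefficients 1,9,27,27 for degrees 0…3.
(1 - t² + t⁵) has coefficients 1,0,-1,0,0,1,0 for degrees 0…6.
Finally multiplying by (1 + t + t²), the product of all factors after the first has coefficients 1,1,0,-1,-1,1,1 for degrees 0…6.
[t⁶] = 1·1 + 9·1 + 27·(-1) + 27·(-1) = -44.

-44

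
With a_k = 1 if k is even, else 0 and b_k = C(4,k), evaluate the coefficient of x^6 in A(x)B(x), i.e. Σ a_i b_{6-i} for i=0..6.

Write out a_i and b_{6-i} for i = 0,…,6 and sum the products.
Σ = 1·0 + 0·0 + 1·1 + 0·4 + 1·6 + 0·4 + 1·1 = 8.

8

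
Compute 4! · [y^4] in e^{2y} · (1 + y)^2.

128

The EGF product rule gives c_4 = Σ_{k_1+k_2=4} C(4; k_1,k_2) · ∏ g_i(k_i), where e^{2y} gives (2)^k; (1+y)^2 gives the falling factorial (2)_k.
g_1(k) for k = 0…4: 1, 2, 4, 8, 16.
g_2(k) for k = 0…4: 1, 2, 2, 0, 0.
c_4 = Σ_k C(4,k)·g_1(k)·g_2(4−k) = 6·4·2 + 4·8·2 + 1·16·1 = 48 + 64 + 16 = 128.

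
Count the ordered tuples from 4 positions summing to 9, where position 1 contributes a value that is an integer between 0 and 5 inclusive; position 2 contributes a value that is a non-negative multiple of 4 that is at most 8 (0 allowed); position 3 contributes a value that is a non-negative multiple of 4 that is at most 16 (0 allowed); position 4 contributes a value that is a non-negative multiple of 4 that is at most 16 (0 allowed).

The generating function for the choices is (1 + z + z^2 + z^3 + z^4 + z^5)·(1 + z^4 + z^8)·(1 + z^4 + z^8 + z^12 + z^16)·(1 + z^4 + z^8 + z^12 + z^16); the count is [z^9].
(1 + z + z^2 + z^3 + z^4 + z^5) has coefficients 1,1,1,1,1,1 for degrees 0…5.
(1 + z^4 + z^8) has coefficients 1,0,0,0,1,0,0,0,1,0 for degrees 0…9.
Multiplying by (1 + z^4 + z^8 + z^12 + z^16) gives running coefficients 1,0,0,0,2,0,0,0,3,0 for degrees 0…9.
Finally multiplying by (1 + z^4 + z^8 + z^12 + z^16), the product of all factors after the first has coefficients 1,0,0,0,3,0,0,0,6,0 for degrees 0…9.
[z^9] = 1·0 + 1·6 + 1·0 + 1·0 + 1·0 + 1·3 = 9.

9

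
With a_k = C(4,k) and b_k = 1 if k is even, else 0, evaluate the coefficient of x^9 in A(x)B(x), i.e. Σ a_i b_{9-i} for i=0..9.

8

Write out a_i and b_{9-i} for i = 0,…,9 and sum the products.
Σ = 1·0 + 4·1 + 6·0 + 4·1 + 1·0 + 0·1 + 0·0 + 0·1 + 0·0 + 0·1 = 8.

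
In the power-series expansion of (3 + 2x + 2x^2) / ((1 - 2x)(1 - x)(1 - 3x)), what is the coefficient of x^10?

1014929

Partial fractions give a closed form: a_n = (-18)·2^n + (7/2)·1^n + (35/2)·3^n.
At n = 10: a_10 = 1014929.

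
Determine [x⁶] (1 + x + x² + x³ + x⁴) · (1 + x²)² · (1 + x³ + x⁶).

7

(1 + x + x² + x³ + x⁴) has coefficients 1,1,1,1,1 for degrees 0…4.
(1 + x²)² has coefficients 1,0,2,0,1,0,0 for degrees 0…6.
Finally multiplying by (1 + x³ + x⁶), the product of all factors after the first has coefficients 1,0,2,1,1,2,1 for degrees 0…6.
[x⁶] = 1·1 + 1·2 + 1·1 + 1·1 + 1·2 = 7.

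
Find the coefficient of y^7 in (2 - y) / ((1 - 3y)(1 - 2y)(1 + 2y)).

Partial fractions give a closed form: a_n = (3)·3^n + (-3/2)·2^n + (1/2)·(-2)^n.
At n = 7: a_7 = 6305.

6305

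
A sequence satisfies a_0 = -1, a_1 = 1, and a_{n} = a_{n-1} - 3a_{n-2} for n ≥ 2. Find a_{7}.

The ordinary generating function has denominator 1 - t + 3t^2.
Iterating the recurrence: a_0,…,a_{7} = -1, 1, 4, 1, -11, -14, 19, 61.

61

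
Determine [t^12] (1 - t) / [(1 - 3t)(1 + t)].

Partial fractions give a closed form: a_n = (1/2)·3^n + (1/2)·(-1)^n.
At n = 12: a_12 = 265721.

265721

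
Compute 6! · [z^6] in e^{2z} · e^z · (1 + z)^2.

The EGF product rule gives c_6 = Σ_{k_1+k_2+k_3=6} C(6; k_1,k_2,k_3) · ∏ g_i(k_i), where e^{2z} gives (2)^k; e^z gives (1)^k; (1+z)^2 gives the falling factorial (2)_k.
g_1(k) for k = 0…6: 1, 2, 4, 8, 16, 32, 64.
g_2(k) for k = 0…6: 1, 1, 1, 1, 1, 1, 1.
g_3(k) for k = 0…6: 1, 2, 2, 0, 0, 0, 0.
First combine the last two factors: h(k) = Σ_j C(k,j)·g_2(j)·g_3(k−j) for k = 0…6: 1, 3, 7, 13, 21, 31, 43.
c_6 = Σ_k C(6,k)·g_1(k)·h(6−k) = 1·1·43 + 6·2·31 + 15·4·21 + 20·8·13 + 15·16·7 + 6·32·3 + 1·64·1 = 43 + 372 + 1260 + 2080 + 1680 + 576 + 64 = 6075.

6075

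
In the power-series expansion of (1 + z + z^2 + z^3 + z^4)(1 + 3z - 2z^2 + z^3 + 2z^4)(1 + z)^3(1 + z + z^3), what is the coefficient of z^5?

71

(1 + z + z^2 + z^3 + z^4) has coefficients 1,1,1,1,1 for degrees 0…4.
(1 + 3z - 2z^2 + z^3 + 2z^4) has coefficients 1,3,-2,1,2,0 for degrees 0…5.
Multiplying by (1 + z)^3 gives running coefficients 1,6,10,5,2,7 for degrees 0…5.
Finally multiplying by (1 + z + z^3), the product of all factors after the first has coefficients 1,7,16,16,13,19 for degrees 0…5.
[z^5] = 1·19 + 1·13 + 1·16 + 1·16 + 1·7 = 71.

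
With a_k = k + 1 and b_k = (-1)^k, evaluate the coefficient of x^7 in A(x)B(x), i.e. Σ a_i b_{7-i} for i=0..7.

4

This is [x^7] in the product of the two ordinary generating functions.
Σ = 1·(-1) + 2·1 + 3·(-1) + 4·1 + 5·(-1) + 6·1 + 7·(-1) + 8·1 = 4.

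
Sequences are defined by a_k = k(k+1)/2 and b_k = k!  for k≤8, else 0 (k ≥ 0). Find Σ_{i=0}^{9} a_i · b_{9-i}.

Write out a_i and b_{9-i} for i = 0,…,9 and sum the products.
Σ = 0·0 + 1·40320 + 3·5040 + 6·720 + 10·120 + 15·24 + 21·6 + 28·2 + 36·1 + 45·1 = 61583.

61583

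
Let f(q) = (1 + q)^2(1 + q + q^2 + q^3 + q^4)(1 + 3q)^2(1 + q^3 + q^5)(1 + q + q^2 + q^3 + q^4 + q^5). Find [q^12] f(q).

567

(1 + q)^2 has coefficients 1,2,1 for degrees 0…2.
(1 + q + q^2 + q^3 + q^4) has coefficients 1,1,1,1,1,0,0,0,0,0,0,0,0 for degrees 0…12.
Multiplying by (1 + 3q)^2 gives running coefficients 1,7,16,16,16,15,9,0,0,0,0,0,0 for degrees 0…12.
Multiplying by (1 + q^3 + q^5) gives running coefficients 1,7,16,17,23,32,32,32,31,25,15,9,0 for degrees 0…12.
Finally multiplying by (1 + q + q^2 + q^3 + q^4 + q^5), the product of all factors after the first has coefficients 1,8,24,41,64,96,127,152,167,175,167,144,112 for degrees 0…12.
[q^12] = 1·112 + 2·144 + 1·167 = 567.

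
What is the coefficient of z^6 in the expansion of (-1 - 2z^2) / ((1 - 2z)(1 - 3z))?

-2481

The denominator gives the recurrence a_n = 5a_(n−1) − 6a_(n−2) for n ≥ 3; the numerator fixes a_0 = -1, a_1 = -5, a_2 = -21.
Iterating: -1, -5, -21, -75, -249, -795, -2481, so a_6 = -2481.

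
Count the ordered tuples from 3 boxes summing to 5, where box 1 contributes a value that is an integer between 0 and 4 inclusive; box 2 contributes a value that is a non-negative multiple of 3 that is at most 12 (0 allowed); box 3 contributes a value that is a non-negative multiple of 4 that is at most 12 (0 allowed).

The generating function for the choices is (1 + q + q² + q³ + q⁴)·(1 + q³ + q⁶ + q⁹ + q¹²)·(1 + q⁴ + q⁸ + q¹²); the count is [q⁵].
(1 + q + q² + q³ + q⁴) has coefficients 1,1,1,1,1 for degrees 0…4.
(1 + q³ + q⁶ + q⁹ + q¹²) has coefficients 1,0,0,1,0,0 for degrees 0…5.
Finally multiplying by (1 + q⁴ + q⁸ + q¹²), the product of all factors after the first has coefficients 1,0,0,1,1,0 for degrees 0…5.
[q⁵] = 1·0 + 1·1 + 1·1 + 1·0 + 1·0 = 2.

2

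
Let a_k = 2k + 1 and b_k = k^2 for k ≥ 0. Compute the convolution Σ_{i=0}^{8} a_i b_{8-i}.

876

The convolution is the x^8 coefficient of A(x)B(x).
Σ = 1·64 + 3·49 + 5·36 + 7·25 + 9·16 + 11·9 + 13·4 + 15·1 + 17·0 = 876.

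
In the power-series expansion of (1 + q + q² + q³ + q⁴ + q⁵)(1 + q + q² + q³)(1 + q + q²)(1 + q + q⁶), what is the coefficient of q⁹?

18

(1 + q + q² + q³ + q⁴ + q⁵) has coefficients 1,1,1,1,1,1 for degrees 0…5.
(1 + q + q² + q³) has coefficients 1,1,1,1,0,0,0,0,0,0 for degrees 0…9.
Multiplying by (1 + q + q²) gives running coefficients 1,2,3,3,2,1,0,0,0,0 for degrees 0…9.
Finally multiplying by (1 + q + q⁶), the product of all factors after the first has coefficients 1,3,5,6,5,3,2,2,3,3 for degrees 0…9.
[q⁹] = 1·3 + 1·3 + 1·2 + 1·2 + 1·3 + 1·5 = 18.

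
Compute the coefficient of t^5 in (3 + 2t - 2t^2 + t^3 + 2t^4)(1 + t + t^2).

(3 + 2t - 2t^2 + t^3 + 2t^4) has coefficients 3,2,-2,1,2 for degrees 0…4.
(1 + t + t^2) has coefficients 1,1,1,0,0,0 for degrees 0…5.
[t^5] = 3·0 + 2·0 − 2·0 + 1·1 + 2·1 = 3.

3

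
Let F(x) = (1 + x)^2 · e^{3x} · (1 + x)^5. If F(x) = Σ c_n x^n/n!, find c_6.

339165

The EGF product rule gives c_6 = Σ_{k_1+k_2+k_3=6} C(6; k_1,k_2,k_3) · ∏ g_i(k_i), where (1+x)^2 gives the falling factorial (2)_k; e^{3x} gives (3)^k; (1+x)^5 gives the falling factorial (5)_k.
g_1(k) for k = 0…6: 1, 2, 2, 0, 0, 0, 0.
g_2(k) for k = 0…6: 1, 3, 9, 27, 81, 243, 729.
g_3(k) for k = 0…6: 1, 5, 20, 60, 120, 120, 0.
First combine the last two factors: h(k) = Σ_j C(k,j)·g_2(j)·g_3(k−j) for k = 0…6: 1, 8, 59, 402, 2541, 14988, 83079.
c_6 = Σ_k C(6,k)·g_1(k)·h(6−k) = 1·1·83079 + 6·2·14988 + 15·2·2541 = 83079 + 179856 + 76230 = 339165.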